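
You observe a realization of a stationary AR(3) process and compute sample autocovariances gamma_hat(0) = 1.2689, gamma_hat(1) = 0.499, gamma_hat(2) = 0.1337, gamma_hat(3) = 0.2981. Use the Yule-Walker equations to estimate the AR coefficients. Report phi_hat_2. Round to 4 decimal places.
\hat\phi_{2} = -0.1640

The Yule-Walker equations for an AR(p) process read, in matrix form,
  Gamma_p phi = r_p,   with   (Gamma_p)_{ij} = gamma(|i - j|),
                       (r_p)_i = gamma(i),   i,j = 1..p.
Substitute the sample gammas (Toeplitz matrix and right-hand side of size 3):
  Gamma_p = [[1.2689, 0.499, 0.1337], [0.499, 1.2689, 0.499], [0.1337, 0.499, 1.2689]]
  r_p     = [0.499, 0.1337, 0.2981]
Written out (R1..R3):
  (R1) 1.2689 phi_1 + 0.499 phi_2 + 0.1337 phi_3 = 0.499
  (R2) 0.499 phi_1 + 1.2689 phi_2 + 0.499 phi_3 = 0.1337
  (R3) 0.1337 phi_1 + 0.499 phi_2 + 1.2689 phi_3 = 0.2981
Gaussian elimination:
  R2 <- R2 - (0.499/1.2689) R1 = R2 - (0.393254) R1:  1.072666 phi_2 + 0.446422 phi_3 = -0.062534
  R3 <- R3 - (0.1337/1.2689) R1 = R3 - (0.105367) R1:  0.446422 phi_2 + 1.254812 phi_3 = 0.245522
  R3 <- R3 - (0.446422/1.072666) R2 = R3 - (0.41618) R2:  1.069021 phi_3 = 0.271547
Back-substitution:
  phi_hat_3 = 0.271547 / 1.069021 = 0.254015
  phi_hat_2 = (-0.062534 - (0.446422)(0.254015)) / 1.072666 = -0.164013
  phi_hat_1 = (0.499 - (0.499)(-0.164013) - (0.1337)(0.254015)) / 1.2689 = 0.430988
So phi_hat = [0.4310, -0.1640, 0.2540].
Therefore phi_hat_2 = -0.1640.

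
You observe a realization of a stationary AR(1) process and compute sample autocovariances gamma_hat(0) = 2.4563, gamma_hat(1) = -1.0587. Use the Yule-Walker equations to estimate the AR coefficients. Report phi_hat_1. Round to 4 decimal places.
\hat\phi_{1} = -0.4310

The Yule-Walker equations for an AR(p) process read, in matrix form,
  Gamma_p phi = r_p,   with   (Gamma_p)_{ij} = gamma(|i - j|),
                       (r_p)_i = gamma(i),   i,j = 1..p.
Substitute the sample gammas (Toeplitz matrix and right-hand side of size 1):
  Gamma_p = [[2.4563]]
  r_p     = [-1.0587]
With p = 1 this is the single equation gamma(0) phi_1 = gamma(1):
  phi_hat_1 = gamma(1) / gamma(0) = -1.0587 / 2.4563 = -0.4310.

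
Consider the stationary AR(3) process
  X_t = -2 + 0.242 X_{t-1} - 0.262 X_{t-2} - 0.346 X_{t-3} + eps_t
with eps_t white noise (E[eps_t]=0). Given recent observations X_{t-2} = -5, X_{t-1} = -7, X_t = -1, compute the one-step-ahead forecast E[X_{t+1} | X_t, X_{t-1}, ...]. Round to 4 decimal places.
E[X_{t+1} \mid \mathcal F_t] = 1.3220

For an AR(p) model X_t = c + sum_i phi_i X_{t-i} + eps_t, the
one-step-ahead conditional mean is
  E[X_{t+1} | X_t, ...] = c + sum_i phi_i X_{t+1-i}.
Substitute known values:
  E[X_{t+1} | ...] = -2 + (0.242) * (-1) + (-0.262) * (-7) + (-0.346) * (-5)
                   = 1.3220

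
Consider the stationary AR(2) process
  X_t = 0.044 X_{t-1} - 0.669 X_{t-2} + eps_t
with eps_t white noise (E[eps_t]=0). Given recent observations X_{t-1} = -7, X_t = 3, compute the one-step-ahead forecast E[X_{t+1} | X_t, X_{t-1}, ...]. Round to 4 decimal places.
E[X_{t+1} \mid \mathcal F_t] = 4.8150

For an AR(p) model X_t = c + sum_i phi_i X_{t-i} + eps_t, the
one-step-ahead conditional mean is
  E[X_{t+1} | X_t, ...] = c + sum_i phi_i X_{t+1-i}.
Substitute known values:
  E[X_{t+1} | ...] = (0.044) * (3) + (-0.669) * (-7)
                   = 4.8150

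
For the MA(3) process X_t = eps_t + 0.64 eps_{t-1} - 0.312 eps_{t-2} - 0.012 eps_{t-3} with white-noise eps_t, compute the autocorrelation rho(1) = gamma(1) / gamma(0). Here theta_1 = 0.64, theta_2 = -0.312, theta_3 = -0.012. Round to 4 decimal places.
\rho(1) = 0.2947

For an MA(q) process with theta_0 = 1, the autocovariance is
  gamma(k) = sigma^2 * sum_{i=0..q-k} theta_i * theta_{i+k},
and rho(k) = gamma(k) / gamma(0). Sigma^2 cancels.
  numerator   = (1)*(0.64) + (0.64)*(-0.312) + (-0.312)*(-0.012) = 0.444064.
  denominator = (1)^2 + (0.64)^2 + (-0.312)^2 + (-0.012)^2 = 1.507088.
  rho(1) = 0.444064 / 1.507088 = 0.2947.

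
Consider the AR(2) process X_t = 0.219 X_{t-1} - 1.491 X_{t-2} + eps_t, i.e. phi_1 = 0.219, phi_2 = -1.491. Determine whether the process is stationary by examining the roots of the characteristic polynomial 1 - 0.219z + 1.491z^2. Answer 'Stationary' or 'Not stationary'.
\text{Not stationary}

The AR(p) characteristic polynomial is P(z) = 1 - 0.219z + 1.491z^2.
Stationarity requires all roots to lie outside the unit circle, i.e. |z| > 1 for every root.
Set 1 + (-0.219) z + (1.491) z^2 = 0, i.e. a z^2 + b z + c = 0 with a = 1.491, b = -0.219, c = 1.
Discriminant D = b^2 - 4ac = (-0.219)^2 - 4*(1.491)*1 = 0.047961 - (5.964) = -5.916039.
D < 0, so the roots are the complex-conjugate pair z = (-b +/- i sqrt(-D)) / (2a) = 0.0734 +/- 0.8157i.
For a conjugate pair |z|^2 = z * conj(z) = (product of roots) = c/a = 1/(1.491) = 0.670691, so |z| = sqrt(0.670691) = 0.819 for both roots.
Moduli of all roots: 0.8190, 0.8190.
All moduli strictly greater than 1? No.
Verdict: Not stationary.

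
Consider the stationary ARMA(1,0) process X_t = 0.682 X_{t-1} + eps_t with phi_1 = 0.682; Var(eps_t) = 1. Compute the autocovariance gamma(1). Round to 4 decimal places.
\gamma(1) = 1.2751

Multiply the model equation by X_{t-k} and take expectations. With theta_0 = psi_0 = 1 and psi_j the MA(infinity) weights, this gives
  gamma(k) - sum_i phi_i gamma(k-i) = c_k,
  c_k = sigma^2 * sum_{j=k..q} theta_j psi_{j-k}   (c_k = 0 for k > q),
using gamma(-m) = gamma(m).
Pure AR (q = 0): c_0 = sigma^2 = 1, c_k = 0 for k >= 1.
Equations for k = 0 and k = 1 (AR order 1):
  gamma(0) = phi_1 gamma(1) + c_0
  gamma(1) = phi_1 gamma(0) + c_1
Substituting the second into the first: gamma(0) (1 - phi_1^2) = c_0 + phi_1 c_1, so
  gamma(0) = c_0 / (1 - phi_1^2) = 1 / (1 - (0.682)^2) = 1 / 0.534876 = 1.869592.
  gamma(1) = phi_1 gamma(0) = (0.682)(1.869592) = 1.275062.
Therefore gamma(1) = 1.2751 (to 4 decimal places).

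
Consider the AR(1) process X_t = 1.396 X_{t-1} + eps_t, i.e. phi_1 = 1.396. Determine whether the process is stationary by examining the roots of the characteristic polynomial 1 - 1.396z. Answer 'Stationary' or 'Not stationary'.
\text{Not stationary}

The AR(p) characteristic polynomial is P(z) = 1 - 1.396z.
Stationarity requires all roots to lie outside the unit circle, i.e. |z| > 1 for every root.
This is linear in z: 1 + (-1.396) z = 0  =>  z = -1/(-1.396) = 0.716332,  |z| = 0.716332.
Moduli of all roots: 0.7163.
All moduli strictly greater than 1? No.
Verdict: Not stationary.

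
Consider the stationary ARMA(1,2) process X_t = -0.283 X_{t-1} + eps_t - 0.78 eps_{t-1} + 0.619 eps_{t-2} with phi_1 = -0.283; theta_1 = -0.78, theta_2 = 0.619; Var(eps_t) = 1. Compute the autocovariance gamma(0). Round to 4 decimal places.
\gamma(0) = 3.0497

Multiply the model equation by X_{t-k} and take expectations. With theta_0 = psi_0 = 1 and psi_j the MA(infinity) weights, this gives
  gamma(k) - sum_i phi_i gamma(k-i) = c_k,
  c_k = sigma^2 * sum_{j=k..q} theta_j psi_{j-k}   (c_k = 0 for k > q),
using gamma(-m) = gamma(m).
psi-weights needed (psi_j = theta_j + sum_i phi_i psi_{j-i}):
  psi_1 = theta_1 + phi_1 = -0.78 + (-0.283) = -1.063
  psi_2 = theta_2 + phi_1 psi_1 = 0.619 + (-0.283)(-1.063) = 0.919829
Right-hand sides:
  c_0 = sigma^2 (1 + theta_1 psi_1 + theta_2 psi_2) = 1 * (1 + (-0.78)(-1.063) + (0.619)(0.919829)) = 1 * 2.398514 = 2.398514
  c_1 = sigma^2 (theta_1 + theta_2 psi_1) = 1 * (-0.78 + (0.619)(-1.063)) = -1.437997
  c_2 = sigma^2 theta_2 = 1 * (0.619) = 0.619
Equations for k = 0 and k = 1 (AR order 1):
  gamma(0) = phi_1 gamma(1) + c_0
  gamma(1) = phi_1 gamma(0) + c_1
Substituting the second into the first: gamma(0) (1 - phi_1^2) = c_0 + phi_1 c_1, so
  gamma(0) = (c_0 + phi_1 c_1) / (1 - phi_1^2) = (2.398514 + (-0.283)(-1.437997)) / (1 - (-0.283)^2) = 2.805467 / 0.919911 = 3.049716.
Therefore gamma(0) = 3.0497 (to 4 decimal places).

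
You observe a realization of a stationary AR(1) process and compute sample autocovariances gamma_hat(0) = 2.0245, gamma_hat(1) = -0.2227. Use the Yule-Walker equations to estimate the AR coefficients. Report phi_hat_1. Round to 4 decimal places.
\hat\phi_{1} = -0.1100

The Yule-Walker equations for an AR(p) process read, in matrix form,
  Gamma_p phi = r_p,   with   (Gamma_p)_{ij} = gamma(|i - j|),
                       (r_p)_i = gamma(i),   i,j = 1..p.
Substitute the sample gammas (Toeplitz matrix and right-hand side of size 1):
  Gamma_p = [[2.0245]]
  r_p     = [-0.2227]
With p = 1 this is the single equation gamma(0) phi_1 = gamma(1):
  phi_hat_1 = gamma(1) / gamma(0) = -0.2227 / 2.0245 = -0.1100.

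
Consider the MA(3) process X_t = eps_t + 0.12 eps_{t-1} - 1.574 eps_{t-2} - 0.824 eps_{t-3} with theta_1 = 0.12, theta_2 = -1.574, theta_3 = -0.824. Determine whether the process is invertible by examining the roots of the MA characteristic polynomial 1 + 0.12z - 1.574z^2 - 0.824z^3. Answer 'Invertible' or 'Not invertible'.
\text{Not invertible}

The MA(q) characteristic polynomial is P(z) = 1 + 0.12z - 1.574z^2 - 0.824z^3.
Invertibility requires all roots to lie outside the unit circle, i.e. |z| > 1 for every root.
Degree 3: look for a simple real root z0 first, then factor out (1 - z/z0) and solve the remaining quadratic.
Testing z0 = -1.25: P(-1.25) = 1 + (0.12)(-1.25) + (-1.574)(-1.25)^2 + (-0.824)(-1.25)^3
  = 1 + (-0.15) + (-2.459375) + (1.609375) = 0.  So z_0 = -1.25 is a root, |z_0| = 1.25.
Divide out the factor (1 + 0.8 z) = (1 - z/z0) (since 1/z0 = -0.8):
  P(z) = (1 + 0.8 z)(1 + (-0.68) z + (-1.03) z^2)
  [check: z-coef -0.68 - (-0.8) = 0.12; z^2-coef -1.03 - (-0.8)(-0.68) = -1.574; z^3-coef -(-0.8)(-1.03) = -0.824.]
Remaining roots from the quadratic factor 1 + (-0.68) z + (-1.03) z^2:
  Set 1 + (-0.68) z + (-1.03) z^2 = 0, i.e. a z^2 + b z + c = 0 with a = -1.03, b = -0.68, c = 1.
  Discriminant D = b^2 - 4ac = (-0.68)^2 - 4*(-1.03)*1 = 0.4624 - (-4.12) = 4.5824.
  D >= 0, so the roots are real: z = (-b +/- sqrt(D)) / (2a) = (0.68 +/- 2.140654) / (-2.06).
    z_1 = (0.68 + 2.140654) / (-2.06) = -1.3692,   |z_1| = 1.3692.
    z_2 = (0.68 - 2.140654) / (-2.06) = 0.7091,   |z_2| = 0.7091.
Moduli of all roots: 1.2500, 1.3692, 0.7091.
All moduli strictly greater than 1? No.
Verdict: Not invertible.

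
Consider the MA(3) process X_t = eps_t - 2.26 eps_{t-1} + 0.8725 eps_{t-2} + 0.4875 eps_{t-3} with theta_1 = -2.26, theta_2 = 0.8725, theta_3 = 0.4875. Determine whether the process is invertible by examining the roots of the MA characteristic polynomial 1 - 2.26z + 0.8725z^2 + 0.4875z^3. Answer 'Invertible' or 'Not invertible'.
\text{Not invertible}

The MA(q) characteristic polynomial is P(z) = 1 - 2.26z + 0.8725z^2 + 0.4875z^3.
Invertibility requires all roots to lie outside the unit circle, i.e. |z| > 1 for every root.
Degree 3: look for a simple real root z0 first, then factor out (1 - z/z0) and solve the remaining quadratic.
Testing z0 = 0.8: P(0.8) = 1 + (-2.26)(0.8) + (0.8725)(0.8)^2 + (0.4875)(0.8)^3
  = 1 + (-1.808) + (0.5584) + (0.2496) = 0.  So z_0 = 0.8 is a root, |z_0| = 0.8.
Divide out the factor (1 - 1.25 z) = (1 - z/z0) (since 1/z0 = 1.25):
  P(z) = (1 - 1.25 z)(1 + (-1.01) z + (-0.39) z^2)
  [check: z-coef -1.01 - (1.25) = -2.26; z^2-coef -0.39 - (1.25)(-1.01) = 0.8725; z^3-coef -(1.25)(-0.39) = 0.4875.]
Remaining roots from the quadratic factor 1 + (-1.01) z + (-0.39) z^2:
  Set 1 + (-1.01) z + (-0.39) z^2 = 0, i.e. a z^2 + b z + c = 0 with a = -0.39, b = -1.01, c = 1.
  Discriminant D = b^2 - 4ac = (-1.01)^2 - 4*(-0.39)*1 = 1.0201 - (-1.56) = 2.5801.
  D >= 0, so the roots are real: z = (-b +/- sqrt(D)) / (2a) = (1.01 +/- 1.606269) / (-0.78).
    z_1 = (1.01 + 1.606269) / (-0.78) = -3.3542,   |z_1| = 3.3542.
    z_2 = (1.01 - 1.606269) / (-0.78) = 0.7644,   |z_2| = 0.7644.
Moduli of all roots: 0.8000, 3.3542, 0.7644.
All moduli strictly greater than 1? No.
Verdict: Not invertible.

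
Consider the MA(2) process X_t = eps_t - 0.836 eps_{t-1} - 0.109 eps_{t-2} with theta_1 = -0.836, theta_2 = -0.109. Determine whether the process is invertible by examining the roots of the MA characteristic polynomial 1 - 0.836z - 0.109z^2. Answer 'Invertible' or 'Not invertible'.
\text{Invertible}

The MA(q) characteristic polynomial is P(z) = 1 - 0.836z - 0.109z^2.
Invertibility requires all roots to lie outside the unit circle, i.e. |z| > 1 for every root.
Set 1 + (-0.836) z + (-0.109) z^2 = 0, i.e. a z^2 + b z + c = 0 with a = -0.109, b = -0.836, c = 1.
Discriminant D = b^2 - 4ac = (-0.836)^2 - 4*(-0.109)*1 = 0.698896 - (-0.436) = 1.134896.
D >= 0, so the roots are real: z = (-b +/- sqrt(D)) / (2a) = (0.836 +/- 1.065315) / (-0.218).
  z_1 = (0.836 + 1.065315) / (-0.218) = -8.7216,   |z_1| = 8.7216.
  z_2 = (0.836 - 1.065315) / (-0.218) = 1.0519,   |z_2| = 1.0519.
Moduli of all roots: 8.7216, 1.0519.
All moduli strictly greater than 1? Yes.
Verdict: Invertible.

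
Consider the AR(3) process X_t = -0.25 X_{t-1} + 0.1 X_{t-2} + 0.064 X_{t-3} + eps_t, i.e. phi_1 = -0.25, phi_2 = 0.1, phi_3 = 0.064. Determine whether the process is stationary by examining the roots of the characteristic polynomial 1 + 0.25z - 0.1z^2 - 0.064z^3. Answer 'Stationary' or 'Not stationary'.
\text{Stationary}

The AR(p) characteristic polynomial is P(z) = 1 + 0.25z - 0.1z^2 - 0.064z^3.
Stationarity requires all roots to lie outside the unit circle, i.e. |z| > 1 for every root.
Degree 3: look for a simple real root z0 first, then factor out (1 - z/z0) and solve the remaining quadratic.
Testing z0 = 2.5: P(2.5) = 1 + (0.25)(2.5) + (-0.1)(2.5)^2 + (-0.064)(2.5)^3
  = 1 + (0.625) + (-0.625) + (-1) = 0.  So z_0 = 2.5 is a root, |z_0| = 2.5.
Divide out the factor (1 - 0.4 z) = (1 - z/z0) (since 1/z0 = 0.4):
  P(z) = (1 - 0.4 z)(1 + (0.65) z + (0.16) z^2)
  [check: z-coef 0.65 - (0.4) = 0.25; z^2-coef 0.16 - (0.4)(0.65) = -0.1; z^3-coef -(0.4)(0.16) = -0.064.]
Remaining roots from the quadratic factor 1 + (0.65) z + (0.16) z^2:
  Set 1 + (0.65) z + (0.16) z^2 = 0, i.e. a z^2 + b z + c = 0 with a = 0.16, b = 0.65, c = 1.
  Discriminant D = b^2 - 4ac = (0.65)^2 - 4*(0.16)*1 = 0.4225 - (0.64) = -0.2175.
  D < 0, so the roots are the complex-conjugate pair z = (-b +/- i sqrt(-D)) / (2a) = -2.0312 +/- 1.4574i.
  For a conjugate pair |z|^2 = z * conj(z) = (product of roots) = c/a = 1/(0.16) = 6.25, so |z| = sqrt(6.25) = 2.5 for both roots.
Moduli of all roots: 2.5000, 2.5000, 2.5000.
All moduli strictly greater than 1? Yes.
Verdict: Stationary.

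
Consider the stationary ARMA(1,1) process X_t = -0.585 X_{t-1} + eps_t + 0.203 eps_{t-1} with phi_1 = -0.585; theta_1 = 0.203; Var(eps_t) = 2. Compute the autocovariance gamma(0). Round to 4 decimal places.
\gamma(0) = 2.4437

Multiply the model equation by X_{t-k} and take expectations. With theta_0 = psi_0 = 1 and psi_j the MA(infinity) weights, this gives
  gamma(k) - sum_i phi_i gamma(k-i) = c_k,
  c_k = sigma^2 * sum_{j=k..q} theta_j psi_{j-k}   (c_k = 0 for k > q),
using gamma(-m) = gamma(m).
psi-weights needed (psi_j = theta_j + sum_i phi_i psi_{j-i}):
  psi_1 = theta_1 + phi_1 = 0.203 + (-0.585) = -0.382
Right-hand sides:
  c_0 = sigma^2 (1 + theta_1 psi_1) = 2 * (1 + (0.203)(-0.382)) = 2 * 0.922454 = 1.844908
  c_1 = sigma^2 theta_1 = 2 * (0.203) = 0.406
  c_2 = 0
Equations for k = 0 and k = 1 (AR order 1):
  gamma(0) = phi_1 gamma(1) + c_0
  gamma(1) = phi_1 gamma(0) + c_1
Substituting the second into the first: gamma(0) (1 - phi_1^2) = c_0 + phi_1 c_1, so
  gamma(0) = (c_0 + phi_1 c_1) / (1 - phi_1^2) = (1.844908 + (-0.585)(0.406)) / (1 - (-0.585)^2) = 1.607398 / 0.657775 = 2.44369.
Therefore gamma(0) = 2.4437 (to 4 decimal places).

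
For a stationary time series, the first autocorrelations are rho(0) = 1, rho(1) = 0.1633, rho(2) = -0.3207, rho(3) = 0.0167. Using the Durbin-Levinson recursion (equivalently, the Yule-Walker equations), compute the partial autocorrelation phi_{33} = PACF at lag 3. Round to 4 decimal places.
\phi_{33} = 0.1719

The PACF at lag k is phi_{kk}, the last component of the solution
to the Yule-Walker system G_k phi = r_k where
  (G_k)_{ij} = rho(|i - j|), (r_k)_i = rho(i), i,j = 1..k.
Equivalently, Durbin-Levinson gives phi_{kk} iteratively:
  phi_{11} = rho(1)
  phi_{kk} = [rho(k) - sum_{j=1..k-1} phi_{k-1,j} rho(k-j)]
            / [1 - sum_{j=1..k-1} phi_{k-1,j} rho(j)],
  phi_{k,j} = phi_{k-1,j} - phi_{kk} phi_{k-1,k-j},  j = 1..k-1.
Step k = 1:
  phi_11 = rho(1) = 0.1633.
Step k = 2:
  phi_22 = [rho(2) - phi_11 rho(1)] / [1 - phi_11 rho(1)] = [-0.3207 - (0.1633)(0.1633)] / [1 - (0.1633)(0.1633)]
         = -0.34736689 / 0.97333311 = -0.356884.
  Update: phi_21 = phi_11 - phi_22 phi_11 = 0.1633 - (-0.356884)(0.1633) = 0.221579.
Step k = 3:
  phi_33 = [rho(3) - phi_21 rho(2) - phi_22 rho(1)] / [1 - phi_21 rho(1) - phi_22 rho(2)]
    numerator   = 0.0167 - (0.221579)(-0.3207) - (-0.356884)(0.1633) = 0.14603957
    denominator = 1 - (0.221579)(0.1633) - (-0.356884)(-0.3207) = 0.84936347
  phi_33 = 0.14603957 / 0.84936347 = 0.1719.
Therefore phi_{33} = 0.1719.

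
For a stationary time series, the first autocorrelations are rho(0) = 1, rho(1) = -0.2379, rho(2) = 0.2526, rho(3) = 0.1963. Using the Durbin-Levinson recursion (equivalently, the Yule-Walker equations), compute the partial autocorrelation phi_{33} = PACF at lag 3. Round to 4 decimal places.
\phi_{33} = 0.3250

The PACF at lag k is phi_{kk}, the last component of the solution
to the Yule-Walker system G_k phi = r_k where
  (G_k)_{ij} = rho(|i - j|), (r_k)_i = rho(i), i,j = 1..k.
Equivalently, Durbin-Levinson gives phi_{kk} iteratively:
  phi_{11} = rho(1)
  phi_{kk} = [rho(k) - sum_{j=1..k-1} phi_{k-1,j} rho(k-j)]
            / [1 - sum_{j=1..k-1} phi_{k-1,j} rho(j)],
  phi_{k,j} = phi_{k-1,j} - phi_{kk} phi_{k-1,k-j},  j = 1..k-1.
Step k = 1:
  phi_11 = rho(1) = -0.2379.
Step k = 2:
  phi_22 = [rho(2) - phi_11 rho(1)] / [1 - phi_11 rho(1)] = [0.2526 - (-0.2379)(-0.2379)] / [1 - (-0.2379)(-0.2379)]
         = 0.19600359 / 0.94340359 = 0.207762.
  Update: phi_21 = phi_11 - phi_22 phi_11 = -0.2379 - (0.207762)(-0.2379) = -0.188473.
Step k = 3:
  phi_33 = [rho(3) - phi_21 rho(2) - phi_22 rho(1)] / [1 - phi_21 rho(1) - phi_22 rho(2)]
    numerator   = 0.1963 - (-0.188473)(0.2526) - (0.207762)(-0.2379) = 0.293335
    denominator = 1 - (-0.188473)(-0.2379) - (0.207762)(0.2526) = 0.90268146
  phi_33 = 0.293335 / 0.90268146 = 0.325.
Therefore phi_{33} = 0.3250.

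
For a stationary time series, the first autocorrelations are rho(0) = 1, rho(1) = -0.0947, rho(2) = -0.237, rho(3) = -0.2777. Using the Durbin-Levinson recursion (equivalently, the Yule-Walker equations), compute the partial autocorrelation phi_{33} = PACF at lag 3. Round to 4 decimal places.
\phi_{33} = -0.3540

The PACF at lag k is phi_{kk}, the last component of the solution
to the Yule-Walker system G_k phi = r_k where
  (G_k)_{ij} = rho(|i - j|), (r_k)_i = rho(i), i,j = 1..k.
Equivalently, Durbin-Levinson gives phi_{kk} iteratively:
  phi_{11} = rho(1)
  phi_{kk} = [rho(k) - sum_{j=1..k-1} phi_{k-1,j} rho(k-j)]
            / [1 - sum_{j=1..k-1} phi_{k-1,j} rho(j)],
  phi_{k,j} = phi_{k-1,j} - phi_{kk} phi_{k-1,k-j},  j = 1..k-1.
Step k = 1:
  phi_11 = rho(1) = -0.0947.
Step k = 2:
  phi_22 = [rho(2) - phi_11 rho(1)] / [1 - phi_11 rho(1)] = [-0.237 - (-0.0947)(-0.0947)] / [1 - (-0.0947)(-0.0947)]
         = -0.24596809 / 0.99103191 = -0.248194.
  Update: phi_21 = phi_11 - phi_22 phi_11 = -0.0947 - (-0.248194)(-0.0947) = -0.118204.
Step k = 3:
  phi_33 = [rho(3) - phi_21 rho(2) - phi_22 rho(1)] / [1 - phi_21 rho(1) - phi_22 rho(2)]
    numerator   = -0.2777 - (-0.118204)(-0.237) - (-0.248194)(-0.0947) = -0.3292183
    denominator = 1 - (-0.118204)(-0.0947) - (-0.248194)(-0.237) = 0.92998413
  phi_33 = -0.3292183 / 0.92998413 = -0.354.
Therefore phi_{33} = -0.3540.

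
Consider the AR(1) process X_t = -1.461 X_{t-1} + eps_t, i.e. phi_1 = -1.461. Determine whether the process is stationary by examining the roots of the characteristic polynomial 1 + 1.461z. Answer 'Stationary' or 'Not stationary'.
\text{Not stationary}

The AR(p) characteristic polynomial is P(z) = 1 + 1.461z.
Stationarity requires all roots to lie outside the unit circle, i.e. |z| > 1 for every root.
This is linear in z: 1 + (1.461) z = 0  =>  z = -1/(1.461) = -0.684463,  |z| = 0.684463.
Moduli of all roots: 0.6845.
All moduli strictly greater than 1? No.
Verdict: Not stationary.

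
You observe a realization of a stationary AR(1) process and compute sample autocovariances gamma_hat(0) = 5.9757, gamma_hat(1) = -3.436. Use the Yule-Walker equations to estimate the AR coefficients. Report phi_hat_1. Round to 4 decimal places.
\hat\phi_{1} = -0.5750

The Yule-Walker equations for an AR(p) process read, in matrix form,
  Gamma_p phi = r_p,   with   (Gamma_p)_{ij} = gamma(|i - j|),
                       (r_p)_i = gamma(i),   i,j = 1..p.
Substitute the sample gammas (Toeplitz matrix and right-hand side of size 1):
  Gamma_p = [[5.9757]]
  r_p     = [-3.436]
With p = 1 this is the single equation gamma(0) phi_1 = gamma(1):
  phi_hat_1 = gamma(1) / gamma(0) = -3.436 / 5.9757 = -0.5750.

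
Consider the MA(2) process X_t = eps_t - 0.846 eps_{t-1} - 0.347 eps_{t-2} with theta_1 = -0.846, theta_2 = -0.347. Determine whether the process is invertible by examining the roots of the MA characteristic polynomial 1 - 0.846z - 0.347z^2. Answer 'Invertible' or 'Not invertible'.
\text{Not invertible}

The MA(q) characteristic polynomial is P(z) = 1 - 0.846z - 0.347z^2.
Invertibility requires all roots to lie outside the unit circle, i.e. |z| > 1 for every root.
Set 1 + (-0.846) z + (-0.347) z^2 = 0, i.e. a z^2 + b z + c = 0 with a = -0.347, b = -0.846, c = 1.
Discriminant D = b^2 - 4ac = (-0.846)^2 - 4*(-0.347)*1 = 0.715716 - (-1.388) = 2.103716.
D >= 0, so the roots are real: z = (-b +/- sqrt(D)) / (2a) = (0.846 +/- 1.450419) / (-0.694).
  z_1 = (0.846 + 1.450419) / (-0.694) = -3.309,   |z_1| = 3.309.
  z_2 = (0.846 - 1.450419) / (-0.694) = 0.8709,   |z_2| = 0.8709.
Moduli of all roots: 3.3090, 0.8709.
All moduli strictly greater than 1? No.
Verdict: Not invertible.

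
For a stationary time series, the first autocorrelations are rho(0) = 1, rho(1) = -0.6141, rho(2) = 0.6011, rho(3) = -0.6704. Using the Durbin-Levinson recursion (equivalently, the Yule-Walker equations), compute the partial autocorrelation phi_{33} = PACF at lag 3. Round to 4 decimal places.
\phi_{33} = -0.3931

The PACF at lag k is phi_{kk}, the last component of the solution
to the Yule-Walker system G_k phi = r_k where
  (G_k)_{ij} = rho(|i - j|), (r_k)_i = rho(i), i,j = 1..k.
Equivalently, Durbin-Levinson gives phi_{kk} iteratively:
  phi_{11} = rho(1)
  phi_{kk} = [rho(k) - sum_{j=1..k-1} phi_{k-1,j} rho(k-j)]
            / [1 - sum_{j=1..k-1} phi_{k-1,j} rho(j)],
  phi_{k,j} = phi_{k-1,j} - phi_{kk} phi_{k-1,k-j},  j = 1..k-1.
Step k = 1:
  phi_11 = rho(1) = -0.6141.
Step k = 2:
  phi_22 = [rho(2) - phi_11 rho(1)] / [1 - phi_11 rho(1)] = [0.6011 - (-0.6141)(-0.6141)] / [1 - (-0.6141)(-0.6141)]
         = 0.22398119 / 0.62288119 = 0.359589.
  Update: phi_21 = phi_11 - phi_22 phi_11 = -0.6141 - (0.359589)(-0.6141) = -0.393276.
Step k = 3:
  phi_33 = [rho(3) - phi_21 rho(2) - phi_22 rho(1)] / [1 - phi_21 rho(1) - phi_22 rho(2)]
    numerator   = -0.6704 - (-0.393276)(0.6011) - (0.359589)(-0.6141) = -0.21317797
    denominator = 1 - (-0.393276)(-0.6141) - (0.359589)(0.6011) = 0.54234003
  phi_33 = -0.21317797 / 0.54234003 = -0.3931.
Therefore phi_{33} = -0.3931.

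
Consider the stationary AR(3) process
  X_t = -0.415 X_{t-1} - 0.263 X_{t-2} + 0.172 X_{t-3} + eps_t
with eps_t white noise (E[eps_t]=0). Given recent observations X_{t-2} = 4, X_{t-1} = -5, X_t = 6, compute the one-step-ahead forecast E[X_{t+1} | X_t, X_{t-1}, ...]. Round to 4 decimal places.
E[X_{t+1} \mid \mathcal F_t] = -0.4870

For an AR(p) model X_t = c + sum_i phi_i X_{t-i} + eps_t, the
one-step-ahead conditional mean is
  E[X_{t+1} | X_t, ...] = c + sum_i phi_i X_{t+1-i}.
Substitute known values:
  E[X_{t+1} | ...] = (-0.415) * (6) + (-0.263) * (-5) + (0.172) * (4)
                   = -0.4870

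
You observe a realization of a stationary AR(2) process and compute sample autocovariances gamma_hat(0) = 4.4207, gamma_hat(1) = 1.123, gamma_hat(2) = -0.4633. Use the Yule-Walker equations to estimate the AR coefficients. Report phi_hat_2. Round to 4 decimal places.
\hat\phi_{2} = -0.1810

The Yule-Walker equations for an AR(p) process read, in matrix form,
  Gamma_p phi = r_p,   with   (Gamma_p)_{ij} = gamma(|i - j|),
                       (r_p)_i = gamma(i),   i,j = 1..p.
Substitute the sample gammas (Toeplitz matrix and right-hand side of size 2):
  Gamma_p = [[4.4207, 1.123], [1.123, 4.4207]]
  r_p     = [1.123, -0.4633]
Written out:
  4.4207 phi_1 + 1.123 phi_2 = 1.123
  1.123 phi_1 + 4.4207 phi_2 = -0.4633
Solve by Cramer's rule:
  det = gamma(0)^2 - gamma(1)^2 = (4.4207)^2 - (1.123)^2 = 19.54258849 - 1.261129 = 18.28145949
  phi_hat_1 = [gamma(1) gamma(0) - gamma(1) gamma(2)] / det = [(1.123)(4.4207) - (1.123)(-0.4633)] / 18.28145949 = 5.484732 / 18.28145949 = 0.3
  phi_hat_2 = [gamma(0) gamma(2) - gamma(1)^2] / det = [(4.4207)(-0.4633) - (1.123)^2] / 18.28145949 = -3.30923931 / 18.28145949 = -0.181
So phi_hat = [0.3000, -0.1810].
Therefore phi_hat_2 = -0.1810.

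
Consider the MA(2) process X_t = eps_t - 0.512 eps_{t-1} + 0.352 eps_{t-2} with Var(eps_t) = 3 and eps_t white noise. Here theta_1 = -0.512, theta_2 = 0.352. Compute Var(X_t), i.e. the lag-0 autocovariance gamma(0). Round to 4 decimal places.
\gamma(0) = 4.1581

For an MA(q) process X_t = eps_t + sum_i theta_i eps_{t-i} with
Var(eps_t) = sigma^2, the variance is
  gamma(0) = sigma^2 * (1 + sum_i theta_i^2).
  sum_i theta_i^2 = (-0.512)^2 + (0.352)^2 = 0.262144 + 0.123904 = 0.386048.
  gamma(0) = 3 * (1 + 0.386048) = 3 * 1.386048 = 4.158144, which rounds to 4.1581.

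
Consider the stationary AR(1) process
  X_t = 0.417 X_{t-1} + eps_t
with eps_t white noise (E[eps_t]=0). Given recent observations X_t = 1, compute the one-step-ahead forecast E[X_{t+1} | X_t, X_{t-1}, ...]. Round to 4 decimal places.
E[X_{t+1} \mid \mathcal F_t] = 0.4170

For an AR(p) model X_t = c + sum_i phi_i X_{t-i} + eps_t, the
one-step-ahead conditional mean is
  E[X_{t+1} | X_t, ...] = c + sum_i phi_i X_{t+1-i}.
Substitute known values:
  E[X_{t+1} | ...] = (0.417) * (1)
                   = 0.4170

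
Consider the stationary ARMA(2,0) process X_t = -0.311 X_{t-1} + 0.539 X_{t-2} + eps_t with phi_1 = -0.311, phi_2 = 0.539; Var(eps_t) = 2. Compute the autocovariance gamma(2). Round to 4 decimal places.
\gamma(2) = 3.8739

Multiply the model equation by X_{t-k} and take expectations. With theta_0 = psi_0 = 1 and psi_j the MA(infinity) weights, this gives
  gamma(k) - sum_i phi_i gamma(k-i) = c_k,
  c_k = sigma^2 * sum_{j=k..q} theta_j psi_{j-k}   (c_k = 0 for k > q),
using gamma(-m) = gamma(m).
Pure AR (q = 0): c_0 = sigma^2 = 2, c_k = 0 for k >= 1.
Equations for k = 0, 1, 2 (AR order 2, c_2 = 0):
  (E0) gamma(0) = phi_1 gamma(1) + phi_2 gamma(2) + c_0
  (E1) gamma(1) = phi_1 gamma(0) + phi_2 gamma(1) + c_1
  (E2) gamma(2) = phi_1 gamma(1) + phi_2 gamma(0)
From (E1): gamma(1) = A gamma(0) + B with
  A = phi_1 / (1 - phi_2) = -0.311 / 0.461 = -0.67462,   B = c_1 / (1 - phi_2) = 0 / 0.461 = 0.
Insert (E2) into (E0): gamma(0) (1 - phi_2^2) = phi_1 (1 + phi_2) gamma(1) + c_0.
  phi_1 (1 + phi_2) = (-0.311)(1.539) = -0.478629,   1 - phi_2^2 = 0.709479.
Replace gamma(1) by A gamma(0) + B and collect gamma(0):
  gamma(0) [0.709479 - (-0.478629)(-0.67462)] = c_0 = 2
  gamma(0) * 0.386586 = 2
  gamma(0) = 2 / 0.386586 = 5.173492.
  gamma(1) = A gamma(0) = (-0.67462)(5.173492) = -3.490143.
  gamma(2) = phi_1 gamma(1) + phi_2 gamma(0) = (-0.311)(-3.490143) + (0.539)(5.173492) = 3.873946.
Therefore gamma(2) = 3.8739 (to 4 decimal places).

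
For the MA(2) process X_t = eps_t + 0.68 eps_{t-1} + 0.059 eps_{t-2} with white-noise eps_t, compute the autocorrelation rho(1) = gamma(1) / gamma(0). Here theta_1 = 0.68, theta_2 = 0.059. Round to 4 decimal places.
\rho(1) = 0.4913

For an MA(q) process with theta_0 = 1, the autocovariance is
  gamma(k) = sigma^2 * sum_{i=0..q-k} theta_i * theta_{i+k},
and rho(k) = gamma(k) / gamma(0). Sigma^2 cancels.
  numerator   = (1)*(0.68) + (0.68)*(0.059) = 0.72012.
  denominator = (1)^2 + (0.68)^2 + (0.059)^2 = 1.465881.
  rho(1) = 0.72012 / 1.465881 = 0.4913.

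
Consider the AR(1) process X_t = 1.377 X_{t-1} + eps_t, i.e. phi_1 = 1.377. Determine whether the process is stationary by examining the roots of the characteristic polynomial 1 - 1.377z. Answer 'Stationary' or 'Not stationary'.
\text{Not stationary}

The AR(p) characteristic polynomial is P(z) = 1 - 1.377z.
Stationarity requires all roots to lie outside the unit circle, i.e. |z| > 1 for every root.
This is linear in z: 1 + (-1.377) z = 0  =>  z = -1/(-1.377) = 0.726216,  |z| = 0.726216.
Moduli of all roots: 0.7262.
All moduli strictly greater than 1? No.
Verdict: Not stationary.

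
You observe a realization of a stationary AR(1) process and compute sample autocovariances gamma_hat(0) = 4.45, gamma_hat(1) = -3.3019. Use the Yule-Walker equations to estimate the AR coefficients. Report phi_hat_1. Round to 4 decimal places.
\hat\phi_{1} = -0.7420

The Yule-Walker equations for an AR(p) process read, in matrix form,
  Gamma_p phi = r_p,   with   (Gamma_p)_{ij} = gamma(|i - j|),
                       (r_p)_i = gamma(i),   i,j = 1..p.
Substitute the sample gammas (Toeplitz matrix and right-hand side of size 1):
  Gamma_p = [[4.45]]
  r_p     = [-3.3019]
With p = 1 this is the single equation gamma(0) phi_1 = gamma(1):
  phi_hat_1 = gamma(1) / gamma(0) = -3.3019 / 4.45 = -0.7420.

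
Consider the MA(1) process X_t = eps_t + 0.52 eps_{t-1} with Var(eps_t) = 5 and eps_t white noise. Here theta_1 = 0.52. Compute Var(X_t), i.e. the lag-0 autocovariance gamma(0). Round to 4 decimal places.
\gamma(0) = 6.3520

For an MA(q) process X_t = eps_t + sum_i theta_i eps_{t-i} with
Var(eps_t) = sigma^2, the variance is
  gamma(0) = sigma^2 * (1 + sum_i theta_i^2).
  sum_i theta_i^2 = (0.52)^2 = 0.2704.
  gamma(0) = 5 * (1 + 0.2704) = 5 * 1.2704 = 6.352, which rounds to 6.3520.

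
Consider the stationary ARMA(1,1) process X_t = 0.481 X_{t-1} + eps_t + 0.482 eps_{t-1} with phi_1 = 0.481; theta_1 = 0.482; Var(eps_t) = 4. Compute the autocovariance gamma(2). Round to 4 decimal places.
\gamma(2) = 2.9694

Multiply the model equation by X_{t-k} and take expectations. With theta_0 = psi_0 = 1 and psi_j the MA(infinity) weights, this gives
  gamma(k) - sum_i phi_i gamma(k-i) = c_k,
  c_k = sigma^2 * sum_{j=k..q} theta_j psi_{j-k}   (c_k = 0 for k > q),
using gamma(-m) = gamma(m).
psi-weights needed (psi_j = theta_j + sum_i phi_i psi_{j-i}):
  psi_1 = theta_1 + phi_1 = 0.482 + (0.481) = 0.963
Right-hand sides:
  c_0 = sigma^2 (1 + theta_1 psi_1) = 4 * (1 + (0.482)(0.963)) = 4 * 1.464166 = 5.856664
  c_1 = sigma^2 theta_1 = 4 * (0.482) = 1.928
  c_2 = 0
Equations for k = 0 and k = 1 (AR order 1):
  gamma(0) = phi_1 gamma(1) + c_0
  gamma(1) = phi_1 gamma(0) + c_1
Substituting the second into the first: gamma(0) (1 - phi_1^2) = c_0 + phi_1 c_1, so
  gamma(0) = (c_0 + phi_1 c_1) / (1 - phi_1^2) = (5.856664 + (0.481)(1.928)) / (1 - (0.481)^2) = 6.784032 / 0.768639 = 8.826031.
  gamma(1) = phi_1 gamma(0) + c_1 = (0.481)(8.826031) + (1.928) = 6.173321.
For k = 2 (> q): gamma(2) = phi_1 gamma(1) = (0.481)(6.173321) = 2.969367.
Therefore gamma(2) = 2.9694 (to 4 decimal places).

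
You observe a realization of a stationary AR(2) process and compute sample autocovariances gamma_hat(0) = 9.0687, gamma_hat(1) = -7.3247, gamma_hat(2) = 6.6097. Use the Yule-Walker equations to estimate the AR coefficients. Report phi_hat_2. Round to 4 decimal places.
\hat\phi_{2} = 0.2200

The Yule-Walker equations for an AR(p) process read, in matrix form,
  Gamma_p phi = r_p,   with   (Gamma_p)_{ij} = gamma(|i - j|),
                       (r_p)_i = gamma(i),   i,j = 1..p.
Substitute the sample gammas (Toeplitz matrix and right-hand side of size 2):
  Gamma_p = [[9.0687, -7.3247], [-7.3247, 9.0687]]
  r_p     = [-7.3247, 6.6097]
Written out:
  9.0687 phi_1 - 7.3247 phi_2 = -7.3247
  -7.3247 phi_1 + 9.0687 phi_2 = 6.6097
Solve by Cramer's rule:
  det = gamma(0)^2 - gamma(1)^2 = (9.0687)^2 - (-7.3247)^2 = 82.24131969 - 53.65123009 = 28.5900896
  phi_hat_1 = [gamma(1) gamma(0) - gamma(1) gamma(2)] / det = [(-7.3247)(9.0687) - (-7.3247)(6.6097)] / 28.5900896 = -18.0114373 / 28.5900896 = -0.63
  phi_hat_2 = [gamma(0) gamma(2) - gamma(1)^2] / det = [(9.0687)(6.6097) - (-7.3247)^2] / 28.5900896 = 6.2901563 / 28.5900896 = 0.22
So phi_hat = [-0.6300, 0.2200].
Therefore phi_hat_2 = 0.2200.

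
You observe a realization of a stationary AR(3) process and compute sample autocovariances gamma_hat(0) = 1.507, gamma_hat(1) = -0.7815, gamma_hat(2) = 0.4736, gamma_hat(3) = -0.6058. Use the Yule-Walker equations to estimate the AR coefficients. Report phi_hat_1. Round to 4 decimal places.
\hat\phi_{1} = -0.4679

The Yule-Walker equations for an AR(p) process read, in matrix form,
  Gamma_p phi = r_p,   with   (Gamma_p)_{ij} = gamma(|i - j|),
                       (r_p)_i = gamma(i),   i,j = 1..p.
Substitute the sample gammas (Toeplitz matrix and right-hand side of size 3):
  Gamma_p = [[1.507, -0.7815, 0.4736], [-0.7815, 1.507, -0.7815], [0.4736, -0.7815, 1.507]]
  r_p     = [-0.7815, 0.4736, -0.6058]
Written out (R1..R3):
  (R1) 1.507 phi_1 - 0.7815 phi_2 + 0.4736 phi_3 = -0.7815
  (R2) -0.7815 phi_1 + 1.507 phi_2 - 0.7815 phi_3 = 0.4736
  (R3) 0.4736 phi_1 - 0.7815 phi_2 + 1.507 phi_3 = -0.6058
Gaussian elimination:
  R2 <- R2 - (-0.7815/1.507) R1 = R2 - (-0.51858) R1:  1.10173 phi_2 - 0.535901 phi_3 = 0.06833
  R3 <- R3 - (0.4736/1.507) R1 = R3 - (0.314267) R1:  -0.535901 phi_2 + 1.358163 phi_3 = -0.360201
  R3 <- R3 - (-0.535901/1.10173) R2 = R3 - (-0.486417) R2:  1.097492 phi_3 = -0.326964
Back-substitution:
  phi_hat_3 = -0.326964 / 1.097492 = -0.297919
  phi_hat_2 = (0.06833 - (-0.535901)(-0.297919)) / 1.10173 = -0.082893
  phi_hat_1 = (-0.7815 - (-0.7815)(-0.082893) - (0.4736)(-0.297919)) / 1.507 = -0.46794
So phi_hat = [-0.4679, -0.0829, -0.2979].
Therefore phi_hat_1 = -0.4679.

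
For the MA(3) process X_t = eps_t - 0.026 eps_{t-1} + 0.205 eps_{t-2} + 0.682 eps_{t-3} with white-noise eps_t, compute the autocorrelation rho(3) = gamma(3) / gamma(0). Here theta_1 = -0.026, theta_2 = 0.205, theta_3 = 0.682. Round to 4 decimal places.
\rho(3) = 0.4523

For an MA(q) process with theta_0 = 1, the autocovariance is
  gamma(k) = sigma^2 * sum_{i=0..q-k} theta_i * theta_{i+k},
and rho(k) = gamma(k) / gamma(0). Sigma^2 cancels.
  numerator   = (1)*(0.682) = 0.682.
  denominator = (1)^2 + (-0.026)^2 + (0.205)^2 + (0.682)^2 = 1.507825.
  rho(3) = 0.682 / 1.507825 = 0.4523.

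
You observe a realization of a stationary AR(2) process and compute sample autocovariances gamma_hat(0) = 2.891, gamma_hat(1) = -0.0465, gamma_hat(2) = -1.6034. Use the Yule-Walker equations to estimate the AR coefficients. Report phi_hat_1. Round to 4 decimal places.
\hat\phi_{1} = -0.0250

The Yule-Walker equations for an AR(p) process read, in matrix form,
  Gamma_p phi = r_p,   with   (Gamma_p)_{ij} = gamma(|i - j|),
                       (r_p)_i = gamma(i),   i,j = 1..p.
Substitute the sample gammas (Toeplitz matrix and right-hand side of size 2):
  Gamma_p = [[2.891, -0.0465], [-0.0465, 2.891]]
  r_p     = [-0.0465, -1.6034]
Written out:
  2.891 phi_1 - 0.0465 phi_2 = -0.0465
  -0.0465 phi_1 + 2.891 phi_2 = -1.6034
Solve by Cramer's rule:
  det = gamma(0)^2 - gamma(1)^2 = (2.891)^2 - (-0.0465)^2 = 8.357881 - 0.00216225 = 8.35571875
  phi_hat_1 = [gamma(1) gamma(0) - gamma(1) gamma(2)] / det = [(-0.0465)(2.891) - (-0.0465)(-1.6034)] / 8.35571875 = -0.2089896 / 8.35571875 = -0.025
  phi_hat_2 = [gamma(0) gamma(2) - gamma(1)^2] / det = [(2.891)(-1.6034) - (-0.0465)^2] / 8.35571875 = -4.63759165 / 8.35571875 = -0.555
So phi_hat = [-0.0250, -0.5550].
Therefore phi_hat_1 = -0.0250.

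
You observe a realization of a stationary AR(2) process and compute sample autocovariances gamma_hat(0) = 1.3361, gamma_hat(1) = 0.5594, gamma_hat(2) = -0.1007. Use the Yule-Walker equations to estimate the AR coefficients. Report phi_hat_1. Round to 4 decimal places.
\hat\phi_{1} = 0.5459

The Yule-Walker equations for an AR(p) process read, in matrix form,
  Gamma_p phi = r_p,   with   (Gamma_p)_{ij} = gamma(|i - j|),
                       (r_p)_i = gamma(i),   i,j = 1..p.
Substitute the sample gammas (Toeplitz matrix and right-hand side of size 2):
  Gamma_p = [[1.3361, 0.5594], [0.5594, 1.3361]]
  r_p     = [0.5594, -0.1007]
Written out:
  1.3361 phi_1 + 0.5594 phi_2 = 0.5594
  0.5594 phi_1 + 1.3361 phi_2 = -0.1007
Solve by Cramer's rule:
  det = gamma(0)^2 - gamma(1)^2 = (1.3361)^2 - (0.5594)^2 = 1.78516321 - 0.31292836 = 1.47223485
  phi_hat_1 = [gamma(1) gamma(0) - gamma(1) gamma(2)] / det = [(0.5594)(1.3361) - (0.5594)(-0.1007)] / 1.47223485 = 0.80374592 / 1.47223485 = 0.5459
  phi_hat_2 = [gamma(0) gamma(2) - gamma(1)^2] / det = [(1.3361)(-0.1007) - (0.5594)^2] / 1.47223485 = -0.44747363 / 1.47223485 = -0.3039
So phi_hat = [0.5459, -0.3039].
Therefore phi_hat_1 = 0.5459.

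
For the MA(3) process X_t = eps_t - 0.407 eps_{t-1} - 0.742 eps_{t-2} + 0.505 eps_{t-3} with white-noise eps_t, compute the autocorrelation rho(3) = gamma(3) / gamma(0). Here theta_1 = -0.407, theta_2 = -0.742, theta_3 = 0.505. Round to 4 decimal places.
\rho(3) = 0.2562

For an MA(q) process with theta_0 = 1, the autocovariance is
  gamma(k) = sigma^2 * sum_{i=0..q-k} theta_i * theta_{i+k},
and rho(k) = gamma(k) / gamma(0). Sigma^2 cancels.
  numerator   = (1)*(0.505) = 0.505.
  denominator = (1)^2 + (-0.407)^2 + (-0.742)^2 + (0.505)^2 = 1.971238.
  rho(3) = 0.505 / 1.971238 = 0.2562.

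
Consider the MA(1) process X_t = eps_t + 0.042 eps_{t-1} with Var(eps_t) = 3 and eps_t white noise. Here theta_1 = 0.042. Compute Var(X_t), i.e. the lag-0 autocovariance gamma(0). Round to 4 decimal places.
\gamma(0) = 3.0053

For an MA(q) process X_t = eps_t + sum_i theta_i eps_{t-i} with
Var(eps_t) = sigma^2, the variance is
  gamma(0) = sigma^2 * (1 + sum_i theta_i^2).
  sum_i theta_i^2 = (0.042)^2 = 0.001764.
  gamma(0) = 3 * (1 + 0.001764) = 3 * 1.001764 = 3.005292, which rounds to 3.0053.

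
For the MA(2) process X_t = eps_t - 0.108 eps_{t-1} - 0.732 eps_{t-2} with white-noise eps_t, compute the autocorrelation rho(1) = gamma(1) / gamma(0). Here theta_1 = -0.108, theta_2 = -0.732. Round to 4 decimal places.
\rho(1) = -0.0187

For an MA(q) process with theta_0 = 1, the autocovariance is
  gamma(k) = sigma^2 * sum_{i=0..q-k} theta_i * theta_{i+k},
and rho(k) = gamma(k) / gamma(0). Sigma^2 cancels.
  numerator   = (1)*(-0.108) + (-0.108)*(-0.732) = -0.028944.
  denominator = (1)^2 + (-0.108)^2 + (-0.732)^2 = 1.547488.
  rho(1) = -0.028944 / 1.547488 = -0.0187.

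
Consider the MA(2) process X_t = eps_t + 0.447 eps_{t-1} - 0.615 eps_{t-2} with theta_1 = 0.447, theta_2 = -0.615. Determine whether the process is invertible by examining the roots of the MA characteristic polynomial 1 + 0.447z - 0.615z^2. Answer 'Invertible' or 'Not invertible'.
\text{Not invertible}

The MA(q) characteristic polynomial is P(z) = 1 + 0.447z - 0.615z^2.
Invertibility requires all roots to lie outside the unit circle, i.e. |z| > 1 for every root.
Set 1 + (0.447) z + (-0.615) z^2 = 0, i.e. a z^2 + b z + c = 0 with a = -0.615, b = 0.447, c = 1.
Discriminant D = b^2 - 4ac = (0.447)^2 - 4*(-0.615)*1 = 0.199809 - (-2.46) = 2.659809.
D >= 0, so the roots are real: z = (-b +/- sqrt(D)) / (2a) = (-0.447 +/- 1.630892) / (-1.23).
  z_1 = (-0.447 + 1.630892) / (-1.23) = -0.9625,   |z_1| = 0.9625.
  z_2 = (-0.447 - 1.630892) / (-1.23) = 1.6893,   |z_2| = 1.6893.
Moduli of all roots: 0.9625, 1.6893.
All moduli strictly greater than 1? No.
Verdict: Not invertible.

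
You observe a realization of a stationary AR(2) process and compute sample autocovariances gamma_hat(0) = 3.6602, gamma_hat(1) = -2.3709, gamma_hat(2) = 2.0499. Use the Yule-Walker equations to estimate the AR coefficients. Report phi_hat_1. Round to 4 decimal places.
\hat\phi_{1} = -0.4910

The Yule-Walker equations for an AR(p) process read, in matrix form,
  Gamma_p phi = r_p,   with   (Gamma_p)_{ij} = gamma(|i - j|),
                       (r_p)_i = gamma(i),   i,j = 1..p.
Substitute the sample gammas (Toeplitz matrix and right-hand side of size 2):
  Gamma_p = [[3.6602, -2.3709], [-2.3709, 3.6602]]
  r_p     = [-2.3709, 2.0499]
Written out:
  3.6602 phi_1 - 2.3709 phi_2 = -2.3709
  -2.3709 phi_1 + 3.6602 phi_2 = 2.0499
Solve by Cramer's rule:
  det = gamma(0)^2 - gamma(1)^2 = (3.6602)^2 - (-2.3709)^2 = 13.39706404 - 5.62116681 = 7.77589723
  phi_hat_1 = [gamma(1) gamma(0) - gamma(1) gamma(2)] / det = [(-2.3709)(3.6602) - (-2.3709)(2.0499)] / 7.77589723 = -3.81786027 / 7.77589723 = -0.491
  phi_hat_2 = [gamma(0) gamma(2) - gamma(1)^2] / det = [(3.6602)(2.0499) - (-2.3709)^2] / 7.77589723 = 1.88187717 / 7.77589723 = 0.242
So phi_hat = [-0.4910, 0.2420].
Therefore phi_hat_1 = -0.4910.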